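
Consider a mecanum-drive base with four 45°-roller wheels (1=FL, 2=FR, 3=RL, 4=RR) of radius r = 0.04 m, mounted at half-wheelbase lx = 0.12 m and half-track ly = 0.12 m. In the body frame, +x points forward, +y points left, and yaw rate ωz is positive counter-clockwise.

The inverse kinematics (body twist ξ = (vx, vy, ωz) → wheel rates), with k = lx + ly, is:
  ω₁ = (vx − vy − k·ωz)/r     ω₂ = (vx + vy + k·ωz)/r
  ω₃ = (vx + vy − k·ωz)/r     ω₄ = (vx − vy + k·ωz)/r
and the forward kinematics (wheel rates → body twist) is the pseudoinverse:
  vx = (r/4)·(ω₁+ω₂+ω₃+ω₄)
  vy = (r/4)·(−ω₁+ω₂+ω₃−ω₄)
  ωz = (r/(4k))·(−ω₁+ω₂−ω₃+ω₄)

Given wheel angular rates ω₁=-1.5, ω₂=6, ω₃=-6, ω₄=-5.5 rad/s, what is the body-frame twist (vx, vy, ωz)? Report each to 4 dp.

k = lx + ly = 0.12 + 0.12 = 0.2400
ω₁+ω₂+ω₃+ω₄ = -7.0000  →  vx = (0.04/4)·-7.0000 = -0.0700
−ω₁+ω₂+ω₃−ω₄ = 7.0000  →  vy = (0.04/4)·7.0000 = 0.0700
−ω₁+ω₂−ω₃+ω₄ = 8.0000  →  ωz = (0.04/0.9600)·8.0000 = 0.3333

(-0.0700, 0.0700, 0.3333)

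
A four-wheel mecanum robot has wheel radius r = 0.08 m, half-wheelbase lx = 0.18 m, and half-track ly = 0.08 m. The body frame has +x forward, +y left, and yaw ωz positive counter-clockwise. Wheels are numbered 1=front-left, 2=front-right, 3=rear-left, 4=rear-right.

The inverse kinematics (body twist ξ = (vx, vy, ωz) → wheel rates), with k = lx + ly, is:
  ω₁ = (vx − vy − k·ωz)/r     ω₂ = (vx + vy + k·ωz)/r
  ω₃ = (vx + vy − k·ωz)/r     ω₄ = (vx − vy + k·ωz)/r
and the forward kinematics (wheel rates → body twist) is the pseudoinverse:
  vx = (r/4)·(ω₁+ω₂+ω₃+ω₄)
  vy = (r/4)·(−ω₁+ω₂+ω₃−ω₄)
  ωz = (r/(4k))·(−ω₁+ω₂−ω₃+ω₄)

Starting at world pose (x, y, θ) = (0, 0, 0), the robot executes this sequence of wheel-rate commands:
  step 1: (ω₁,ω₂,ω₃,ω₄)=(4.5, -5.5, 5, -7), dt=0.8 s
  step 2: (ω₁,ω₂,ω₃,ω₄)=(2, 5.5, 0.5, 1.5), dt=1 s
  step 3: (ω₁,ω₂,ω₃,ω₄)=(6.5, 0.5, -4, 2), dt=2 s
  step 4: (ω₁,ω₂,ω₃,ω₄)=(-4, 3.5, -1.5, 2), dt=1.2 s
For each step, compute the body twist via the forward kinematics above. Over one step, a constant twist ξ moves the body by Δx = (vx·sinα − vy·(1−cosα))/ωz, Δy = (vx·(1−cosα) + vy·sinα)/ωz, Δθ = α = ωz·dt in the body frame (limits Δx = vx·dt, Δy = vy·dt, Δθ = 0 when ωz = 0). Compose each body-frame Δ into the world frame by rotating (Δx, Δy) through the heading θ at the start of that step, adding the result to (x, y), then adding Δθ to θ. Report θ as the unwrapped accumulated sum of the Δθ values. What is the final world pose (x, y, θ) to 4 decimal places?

(-0.1532, -0.4497, 0.0077)

step 1: ξ=(vx,vy,ωz)=(-0.0600, 0.0400, -1.6923), dt=0.8 → body Δ=(-0.0161, 0.0509, -1.3538) → world pose (-0.0161, 0.0509, -1.3538)
step 2: ξ=(vx,vy,ωz)=(0.1900, 0.0500, 0.3462), dt=1.0 → body Δ=(0.1777, 0.0816, 0.3462) → world pose (0.1018, -0.1050, -1.0077)
step 3: ξ=(vx,vy,ωz)=(0.1000, -0.2400, 0.0000), dt=2.0 → body Δ=(0.2000, -0.4800, 0.0000) → world pose (-0.1973, -0.5304, -1.0077)
step 4: ξ=(vx,vy,ωz)=(0.0000, 0.0800, 0.8462), dt=1.2 → body Δ=(-0.0447, 0.0803, 1.0154) → world pose (-0.1532, -0.4497, 0.0077)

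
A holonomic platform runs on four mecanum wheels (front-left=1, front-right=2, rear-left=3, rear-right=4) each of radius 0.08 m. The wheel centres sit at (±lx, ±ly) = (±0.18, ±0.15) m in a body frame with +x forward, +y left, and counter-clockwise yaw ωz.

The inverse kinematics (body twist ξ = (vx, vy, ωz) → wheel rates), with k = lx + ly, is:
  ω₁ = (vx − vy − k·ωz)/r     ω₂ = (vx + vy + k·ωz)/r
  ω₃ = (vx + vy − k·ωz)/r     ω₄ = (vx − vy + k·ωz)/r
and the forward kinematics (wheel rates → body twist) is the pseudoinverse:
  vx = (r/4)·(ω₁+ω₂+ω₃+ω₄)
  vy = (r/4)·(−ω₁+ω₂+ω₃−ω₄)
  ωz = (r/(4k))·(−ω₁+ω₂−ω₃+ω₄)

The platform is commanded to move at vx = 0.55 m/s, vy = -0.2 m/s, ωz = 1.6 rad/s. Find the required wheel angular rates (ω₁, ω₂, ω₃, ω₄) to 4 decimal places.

(2.7750, 10.9750, -2.2250, 15.9750)

k = lx + ly = 0.18 + 0.15 = 0.3300;  k·ωz = 0.3300·1.6 = 0.5280
ω₁ (FL) = (vx − vy − k·ωz)/r = 0.2220/0.08 = 2.7750
ω₂ (FR) = (vx + vy + k·ωz)/r = 0.8780/0.08 = 10.9750
ω₃ (RL) = (vx + vy − k·ωz)/r = -0.1780/0.08 = -2.2250
ω₄ (RR) = (vx − vy + k·ωz)/r = 1.2780/0.08 = 15.9750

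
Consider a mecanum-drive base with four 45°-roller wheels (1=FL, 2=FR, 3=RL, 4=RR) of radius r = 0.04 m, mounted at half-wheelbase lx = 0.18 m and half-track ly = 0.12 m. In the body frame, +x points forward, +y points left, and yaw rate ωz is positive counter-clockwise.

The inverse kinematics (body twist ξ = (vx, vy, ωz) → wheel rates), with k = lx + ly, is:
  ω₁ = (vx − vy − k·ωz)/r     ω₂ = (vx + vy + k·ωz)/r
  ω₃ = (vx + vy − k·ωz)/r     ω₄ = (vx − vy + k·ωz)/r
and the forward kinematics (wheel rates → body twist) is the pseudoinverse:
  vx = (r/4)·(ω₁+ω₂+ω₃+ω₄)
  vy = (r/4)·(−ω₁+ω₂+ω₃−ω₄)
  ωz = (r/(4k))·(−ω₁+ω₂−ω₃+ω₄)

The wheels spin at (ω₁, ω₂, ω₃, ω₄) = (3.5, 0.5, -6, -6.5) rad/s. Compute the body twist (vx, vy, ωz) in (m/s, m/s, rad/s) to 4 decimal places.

k = lx + ly = 0.18 + 0.12 = 0.3000
ω₁+ω₂+ω₃+ω₄ = -8.5000  →  vx = (0.04/4)·-8.5000 = -0.0850
−ω₁+ω₂+ω₃−ω₄ = -2.5000  →  vy = (0.04/4)·-2.5000 = -0.0250
−ω₁+ω₂−ω₃+ω₄ = -3.5000  →  ωz = (0.04/1.2000)·-3.5000 = -0.1167

(-0.0850, -0.0250, -0.1167)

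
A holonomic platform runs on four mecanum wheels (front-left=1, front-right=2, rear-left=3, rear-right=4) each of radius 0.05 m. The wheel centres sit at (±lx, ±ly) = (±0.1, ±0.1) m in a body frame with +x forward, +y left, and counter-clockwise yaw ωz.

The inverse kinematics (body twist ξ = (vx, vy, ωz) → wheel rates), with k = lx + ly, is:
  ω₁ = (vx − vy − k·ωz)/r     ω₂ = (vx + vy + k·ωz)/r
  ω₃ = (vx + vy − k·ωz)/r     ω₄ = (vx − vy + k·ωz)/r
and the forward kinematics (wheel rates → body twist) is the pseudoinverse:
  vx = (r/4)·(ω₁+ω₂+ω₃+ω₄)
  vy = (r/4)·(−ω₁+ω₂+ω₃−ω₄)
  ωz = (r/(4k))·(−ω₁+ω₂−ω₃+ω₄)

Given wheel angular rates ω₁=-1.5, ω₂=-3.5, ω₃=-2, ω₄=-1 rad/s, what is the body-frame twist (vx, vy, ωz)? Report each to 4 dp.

(-0.1000, -0.0375, -0.0625)

k = lx + ly = 0.1 + 0.1 = 0.2000
ω₁+ω₂+ω₃+ω₄ = -8.0000  →  vx = (0.05/4)·-8.0000 = -0.1000
−ω₁+ω₂+ω₃−ω₄ = -3.0000  →  vy = (0.05/4)·-3.0000 = -0.0375
−ω₁+ω₂−ω₃+ω₄ = -1.0000  →  ωz = (0.05/0.8000)·-1.0000 = -0.0625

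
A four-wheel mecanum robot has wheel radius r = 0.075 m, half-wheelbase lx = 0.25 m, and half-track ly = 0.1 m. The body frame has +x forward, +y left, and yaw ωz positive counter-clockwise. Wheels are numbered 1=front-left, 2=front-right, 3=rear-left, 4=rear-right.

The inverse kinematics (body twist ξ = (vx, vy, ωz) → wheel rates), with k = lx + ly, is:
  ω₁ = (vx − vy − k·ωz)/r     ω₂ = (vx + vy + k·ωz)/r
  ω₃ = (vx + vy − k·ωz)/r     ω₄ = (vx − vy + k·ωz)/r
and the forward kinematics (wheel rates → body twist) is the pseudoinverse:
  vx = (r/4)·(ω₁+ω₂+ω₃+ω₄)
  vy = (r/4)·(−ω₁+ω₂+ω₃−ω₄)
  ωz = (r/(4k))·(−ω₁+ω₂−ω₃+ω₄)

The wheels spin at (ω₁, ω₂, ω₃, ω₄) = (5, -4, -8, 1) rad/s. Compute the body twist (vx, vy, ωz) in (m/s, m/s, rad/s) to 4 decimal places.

(-0.1125, -0.3375, 0.0000)

k = lx + ly = 0.25 + 0.1 = 0.3500
ω₁+ω₂+ω₃+ω₄ = -6.0000  →  vx = (0.075/4)·-6.0000 = -0.1125
−ω₁+ω₂+ω₃−ω₄ = -18.0000  →  vy = (0.075/4)·-18.0000 = -0.3375
−ω₁+ω₂−ω₃+ω₄ = 0.0000  →  ωz = (0.075/1.4000)·0.0000 = 0.0000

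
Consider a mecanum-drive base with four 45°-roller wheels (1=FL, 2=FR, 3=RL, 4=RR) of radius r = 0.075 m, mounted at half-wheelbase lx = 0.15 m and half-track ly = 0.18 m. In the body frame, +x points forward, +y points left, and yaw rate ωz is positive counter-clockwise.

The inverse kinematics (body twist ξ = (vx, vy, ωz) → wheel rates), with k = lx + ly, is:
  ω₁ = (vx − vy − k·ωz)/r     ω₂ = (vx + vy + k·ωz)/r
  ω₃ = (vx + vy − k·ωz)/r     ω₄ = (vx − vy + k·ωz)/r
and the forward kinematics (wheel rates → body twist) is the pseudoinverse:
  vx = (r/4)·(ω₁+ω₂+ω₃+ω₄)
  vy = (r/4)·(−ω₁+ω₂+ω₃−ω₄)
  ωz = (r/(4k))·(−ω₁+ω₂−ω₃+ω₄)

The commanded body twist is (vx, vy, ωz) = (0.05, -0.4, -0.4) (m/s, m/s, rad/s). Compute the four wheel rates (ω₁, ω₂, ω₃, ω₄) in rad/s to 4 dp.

(7.7600, -6.4267, -2.9067, 4.2400)

k = lx + ly = 0.15 + 0.18 = 0.3300;  k·ωz = 0.3300·-0.4 = -0.1320
ω₁ (FL) = (vx − vy − k·ωz)/r = 0.5820/0.075 = 7.7600
ω₂ (FR) = (vx + vy + k·ωz)/r = -0.4820/0.075 = -6.4267
ω₃ (RL) = (vx + vy − k·ωz)/r = -0.2180/0.075 = -2.9067
ω₄ (RR) = (vx − vy + k·ωz)/r = 0.3180/0.075 = 4.2400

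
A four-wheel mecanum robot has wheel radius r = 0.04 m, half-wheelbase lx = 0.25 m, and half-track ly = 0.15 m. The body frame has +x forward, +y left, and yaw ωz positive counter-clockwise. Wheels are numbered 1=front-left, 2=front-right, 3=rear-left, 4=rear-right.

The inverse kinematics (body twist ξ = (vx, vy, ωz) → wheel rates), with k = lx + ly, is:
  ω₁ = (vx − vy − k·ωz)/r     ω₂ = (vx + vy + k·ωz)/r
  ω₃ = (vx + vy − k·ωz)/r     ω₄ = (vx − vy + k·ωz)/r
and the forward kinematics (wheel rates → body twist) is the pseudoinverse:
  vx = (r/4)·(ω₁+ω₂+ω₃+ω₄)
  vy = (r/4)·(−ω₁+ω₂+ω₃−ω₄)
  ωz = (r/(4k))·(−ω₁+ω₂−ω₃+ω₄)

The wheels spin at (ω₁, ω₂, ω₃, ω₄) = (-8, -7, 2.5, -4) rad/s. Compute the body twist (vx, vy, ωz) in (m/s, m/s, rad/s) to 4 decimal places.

k = lx + ly = 0.25 + 0.15 = 0.4000
ω₁+ω₂+ω₃+ω₄ = -16.5000  →  vx = (0.04/4)·-16.5000 = -0.1650
−ω₁+ω₂+ω₃−ω₄ = 7.5000  →  vy = (0.04/4)·7.5000 = 0.0750
−ω₁+ω₂−ω₃+ω₄ = -5.5000  →  ωz = (0.04/1.6000)·-5.5000 = -0.1375

(-0.1650, 0.0750, -0.1375)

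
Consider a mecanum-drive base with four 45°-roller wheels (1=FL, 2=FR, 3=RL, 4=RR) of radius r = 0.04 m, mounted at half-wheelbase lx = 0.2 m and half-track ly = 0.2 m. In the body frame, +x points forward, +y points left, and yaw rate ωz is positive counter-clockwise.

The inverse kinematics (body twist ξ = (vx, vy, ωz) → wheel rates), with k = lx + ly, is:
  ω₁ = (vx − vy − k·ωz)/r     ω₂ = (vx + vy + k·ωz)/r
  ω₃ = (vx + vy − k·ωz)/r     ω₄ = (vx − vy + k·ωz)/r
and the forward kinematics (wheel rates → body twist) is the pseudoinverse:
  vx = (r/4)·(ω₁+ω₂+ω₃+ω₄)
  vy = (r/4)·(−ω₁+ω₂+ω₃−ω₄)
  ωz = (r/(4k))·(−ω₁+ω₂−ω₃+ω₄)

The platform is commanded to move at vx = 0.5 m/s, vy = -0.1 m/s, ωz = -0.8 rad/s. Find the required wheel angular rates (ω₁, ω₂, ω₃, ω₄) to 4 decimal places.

(23.0000, 2.0000, 18.0000, 7.0000)

k = lx + ly = 0.2 + 0.2 = 0.4000;  k·ωz = 0.4000·-0.8 = -0.3200
ω₁ (FL) = (vx − vy − k·ωz)/r = 0.9200/0.04 = 23.0000
ω₂ (FR) = (vx + vy + k·ωz)/r = 0.0800/0.04 = 2.0000
ω₃ (RL) = (vx + vy − k·ωz)/r = 0.7200/0.04 = 18.0000
ω₄ (RR) = (vx − vy + k·ωz)/r = 0.2800/0.04 = 7.0000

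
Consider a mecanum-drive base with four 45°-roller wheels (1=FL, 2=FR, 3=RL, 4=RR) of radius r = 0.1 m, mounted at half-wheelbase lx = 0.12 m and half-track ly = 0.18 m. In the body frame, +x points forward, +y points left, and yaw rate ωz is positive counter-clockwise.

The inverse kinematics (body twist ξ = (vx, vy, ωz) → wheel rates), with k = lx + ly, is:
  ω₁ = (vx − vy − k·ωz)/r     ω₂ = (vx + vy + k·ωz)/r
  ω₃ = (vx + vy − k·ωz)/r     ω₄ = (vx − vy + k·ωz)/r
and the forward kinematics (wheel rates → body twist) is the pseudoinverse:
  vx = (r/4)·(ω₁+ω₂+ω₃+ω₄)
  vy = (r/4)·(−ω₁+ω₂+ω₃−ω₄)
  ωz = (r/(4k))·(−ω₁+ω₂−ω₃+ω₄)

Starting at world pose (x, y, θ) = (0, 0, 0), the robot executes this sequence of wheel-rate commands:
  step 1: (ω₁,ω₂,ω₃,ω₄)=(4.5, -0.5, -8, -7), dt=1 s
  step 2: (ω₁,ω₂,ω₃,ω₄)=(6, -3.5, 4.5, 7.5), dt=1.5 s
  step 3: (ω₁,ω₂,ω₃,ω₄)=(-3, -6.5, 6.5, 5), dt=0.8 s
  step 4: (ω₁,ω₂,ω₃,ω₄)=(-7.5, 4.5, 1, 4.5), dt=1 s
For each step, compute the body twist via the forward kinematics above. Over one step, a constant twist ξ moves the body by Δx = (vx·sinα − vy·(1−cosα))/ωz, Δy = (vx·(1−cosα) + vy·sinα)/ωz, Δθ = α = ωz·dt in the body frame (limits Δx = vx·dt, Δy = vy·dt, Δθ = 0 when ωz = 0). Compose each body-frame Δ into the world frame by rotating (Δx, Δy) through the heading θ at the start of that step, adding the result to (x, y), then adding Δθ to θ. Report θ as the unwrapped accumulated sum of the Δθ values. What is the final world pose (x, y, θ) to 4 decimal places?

step 1: ξ=(vx,vy,ωz)=(-0.2750, -0.1500, -0.3333), dt=1.0 → body Δ=(-0.2947, -0.1018, -0.3333) → world pose (-0.2947, -0.1018, -0.3333)
step 2: ξ=(vx,vy,ωz)=(0.3625, -0.3125, -0.5417), dt=1.5 → body Δ=(0.3057, -0.6279, -0.8125) → world pose (-0.2113, -0.7951, -1.1458)
step 3: ξ=(vx,vy,ωz)=(0.0500, -0.0500, -0.4167), dt=0.8 → body Δ=(0.0327, -0.0459, -0.3333) → world pose (-0.2396, -0.8438, -1.4792)
step 4: ξ=(vx,vy,ωz)=(0.0625, 0.2125, 1.2917), dt=1.0 → body Δ=(-0.0727, 0.1932, 1.2917) → world pose (-0.0539, -0.7538, -0.1875)

(-0.0539, -0.7538, -0.1875)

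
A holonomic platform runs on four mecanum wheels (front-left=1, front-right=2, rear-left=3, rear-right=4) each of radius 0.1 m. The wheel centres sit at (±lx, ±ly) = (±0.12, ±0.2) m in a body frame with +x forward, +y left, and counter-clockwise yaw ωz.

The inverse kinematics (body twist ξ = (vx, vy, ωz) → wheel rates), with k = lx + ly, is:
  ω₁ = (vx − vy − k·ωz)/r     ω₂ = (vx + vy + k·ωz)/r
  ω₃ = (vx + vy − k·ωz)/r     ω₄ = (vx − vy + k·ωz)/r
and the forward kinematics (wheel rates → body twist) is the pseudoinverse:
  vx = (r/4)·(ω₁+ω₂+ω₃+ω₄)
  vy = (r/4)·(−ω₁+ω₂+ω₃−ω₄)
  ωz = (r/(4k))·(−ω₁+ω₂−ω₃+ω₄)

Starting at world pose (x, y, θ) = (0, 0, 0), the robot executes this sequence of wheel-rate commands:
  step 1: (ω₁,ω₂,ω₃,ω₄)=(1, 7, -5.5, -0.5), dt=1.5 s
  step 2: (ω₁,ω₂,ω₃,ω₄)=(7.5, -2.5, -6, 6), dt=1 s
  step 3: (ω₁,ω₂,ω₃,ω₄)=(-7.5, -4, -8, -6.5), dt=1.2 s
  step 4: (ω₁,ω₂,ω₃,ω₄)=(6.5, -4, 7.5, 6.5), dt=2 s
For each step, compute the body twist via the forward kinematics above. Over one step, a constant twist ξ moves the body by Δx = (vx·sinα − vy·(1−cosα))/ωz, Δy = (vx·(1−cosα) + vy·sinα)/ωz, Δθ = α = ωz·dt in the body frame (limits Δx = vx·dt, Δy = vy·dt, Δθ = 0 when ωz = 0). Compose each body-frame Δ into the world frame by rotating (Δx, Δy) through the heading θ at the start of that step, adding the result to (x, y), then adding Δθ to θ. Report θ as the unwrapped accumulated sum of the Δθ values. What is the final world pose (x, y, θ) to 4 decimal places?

step 1: ξ=(vx,vy,ωz)=(0.0500, 0.0250, 0.8594), dt=1.5 → body Δ=(0.0349, 0.0700, 1.2891) → world pose (0.0349, 0.0700, 1.2891)
step 2: ξ=(vx,vy,ωz)=(0.1250, -0.5500, 0.1562), dt=1.0 → body Δ=(0.1674, -0.5380, 0.1562) → world pose (0.5982, 0.0811, 1.4453)
step 3: ξ=(vx,vy,ωz)=(-0.6500, 0.0500, 0.3906), dt=1.2 → body Δ=(-0.7656, -0.1217, 0.4688) → world pose (0.6231, -0.6936, 1.9141)
step 4: ξ=(vx,vy,ωz)=(0.4125, -0.2375, -0.8984), dt=2.0 → body Δ=(0.1238, -0.8197, -1.7969) → world pose (1.3533, -0.3011, 0.1172)

(1.3533, -0.3011, 0.1172)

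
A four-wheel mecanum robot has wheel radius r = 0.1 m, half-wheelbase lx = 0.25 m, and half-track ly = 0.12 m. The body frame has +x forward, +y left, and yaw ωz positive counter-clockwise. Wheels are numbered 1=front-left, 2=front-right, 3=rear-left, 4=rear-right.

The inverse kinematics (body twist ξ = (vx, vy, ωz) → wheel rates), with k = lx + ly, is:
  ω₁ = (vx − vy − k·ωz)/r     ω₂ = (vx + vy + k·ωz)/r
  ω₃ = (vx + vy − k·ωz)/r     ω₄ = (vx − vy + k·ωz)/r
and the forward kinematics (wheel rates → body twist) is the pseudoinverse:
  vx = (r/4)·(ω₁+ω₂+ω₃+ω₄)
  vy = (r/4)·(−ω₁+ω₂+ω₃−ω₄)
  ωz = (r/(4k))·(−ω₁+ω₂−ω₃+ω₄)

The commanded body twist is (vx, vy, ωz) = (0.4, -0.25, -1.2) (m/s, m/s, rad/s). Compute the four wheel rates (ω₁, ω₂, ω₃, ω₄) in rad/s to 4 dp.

(10.9400, -2.9400, 5.9400, 2.0600)

k = lx + ly = 0.25 + 0.12 = 0.3700;  k·ωz = 0.3700·-1.2 = -0.4440
ω₁ (FL) = (vx − vy − k·ωz)/r = 1.0940/0.1 = 10.9400
ω₂ (FR) = (vx + vy + k·ωz)/r = -0.2940/0.1 = -2.9400
ω₃ (RL) = (vx + vy − k·ωz)/r = 0.5940/0.1 = 5.9400
ω₄ (RR) = (vx − vy + k·ωz)/r = 0.2060/0.1 = 2.0600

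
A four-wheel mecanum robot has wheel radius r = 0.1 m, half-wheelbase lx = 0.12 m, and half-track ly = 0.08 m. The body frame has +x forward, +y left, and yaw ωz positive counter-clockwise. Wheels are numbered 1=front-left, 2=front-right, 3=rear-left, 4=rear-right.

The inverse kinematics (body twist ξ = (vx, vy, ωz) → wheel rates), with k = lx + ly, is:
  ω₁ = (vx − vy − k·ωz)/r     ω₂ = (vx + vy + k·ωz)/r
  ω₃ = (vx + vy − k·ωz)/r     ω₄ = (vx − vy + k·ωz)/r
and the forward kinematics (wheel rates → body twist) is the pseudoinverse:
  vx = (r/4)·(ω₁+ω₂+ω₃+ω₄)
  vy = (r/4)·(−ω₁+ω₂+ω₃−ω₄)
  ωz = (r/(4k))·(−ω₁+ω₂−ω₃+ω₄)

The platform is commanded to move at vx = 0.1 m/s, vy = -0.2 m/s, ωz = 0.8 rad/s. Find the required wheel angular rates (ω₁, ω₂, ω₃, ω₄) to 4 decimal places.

(1.4000, 0.6000, -2.6000, 4.6000)

k = lx + ly = 0.12 + 0.08 = 0.2000;  k·ωz = 0.2000·0.8 = 0.1600
ω₁ (FL) = (vx − vy − k·ωz)/r = 0.1400/0.1 = 1.4000
ω₂ (FR) = (vx + vy + k·ωz)/r = 0.0600/0.1 = 0.6000
ω₃ (RL) = (vx + vy − k·ωz)/r = -0.2600/0.1 = -2.6000
ω₄ (RR) = (vx − vy + k·ωz)/r = 0.4600/0.1 = 4.6000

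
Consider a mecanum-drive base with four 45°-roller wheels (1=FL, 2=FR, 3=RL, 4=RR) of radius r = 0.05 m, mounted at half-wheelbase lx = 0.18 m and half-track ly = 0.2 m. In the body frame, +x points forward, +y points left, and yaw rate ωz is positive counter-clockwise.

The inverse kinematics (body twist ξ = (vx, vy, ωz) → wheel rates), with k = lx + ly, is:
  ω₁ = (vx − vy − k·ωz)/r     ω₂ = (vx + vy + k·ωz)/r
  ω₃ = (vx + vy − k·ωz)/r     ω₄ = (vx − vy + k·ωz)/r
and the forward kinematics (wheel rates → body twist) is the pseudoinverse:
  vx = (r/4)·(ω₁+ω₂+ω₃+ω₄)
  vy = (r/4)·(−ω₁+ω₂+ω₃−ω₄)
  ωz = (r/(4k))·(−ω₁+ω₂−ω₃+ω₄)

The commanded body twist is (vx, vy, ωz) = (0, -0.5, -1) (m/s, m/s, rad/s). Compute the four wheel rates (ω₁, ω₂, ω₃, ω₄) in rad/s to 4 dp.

k = lx + ly = 0.18 + 0.2 = 0.3800;  k·ωz = 0.3800·-1 = -0.3800
ω₁ (FL) = (vx − vy − k·ωz)/r = 0.8800/0.05 = 17.6000
ω₂ (FR) = (vx + vy + k·ωz)/r = -0.8800/0.05 = -17.6000
ω₃ (RL) = (vx + vy − k·ωz)/r = -0.1200/0.05 = -2.4000
ω₄ (RR) = (vx − vy + k·ωz)/r = 0.1200/0.05 = 2.4000

(17.6000, -17.6000, -2.4000, 2.4000)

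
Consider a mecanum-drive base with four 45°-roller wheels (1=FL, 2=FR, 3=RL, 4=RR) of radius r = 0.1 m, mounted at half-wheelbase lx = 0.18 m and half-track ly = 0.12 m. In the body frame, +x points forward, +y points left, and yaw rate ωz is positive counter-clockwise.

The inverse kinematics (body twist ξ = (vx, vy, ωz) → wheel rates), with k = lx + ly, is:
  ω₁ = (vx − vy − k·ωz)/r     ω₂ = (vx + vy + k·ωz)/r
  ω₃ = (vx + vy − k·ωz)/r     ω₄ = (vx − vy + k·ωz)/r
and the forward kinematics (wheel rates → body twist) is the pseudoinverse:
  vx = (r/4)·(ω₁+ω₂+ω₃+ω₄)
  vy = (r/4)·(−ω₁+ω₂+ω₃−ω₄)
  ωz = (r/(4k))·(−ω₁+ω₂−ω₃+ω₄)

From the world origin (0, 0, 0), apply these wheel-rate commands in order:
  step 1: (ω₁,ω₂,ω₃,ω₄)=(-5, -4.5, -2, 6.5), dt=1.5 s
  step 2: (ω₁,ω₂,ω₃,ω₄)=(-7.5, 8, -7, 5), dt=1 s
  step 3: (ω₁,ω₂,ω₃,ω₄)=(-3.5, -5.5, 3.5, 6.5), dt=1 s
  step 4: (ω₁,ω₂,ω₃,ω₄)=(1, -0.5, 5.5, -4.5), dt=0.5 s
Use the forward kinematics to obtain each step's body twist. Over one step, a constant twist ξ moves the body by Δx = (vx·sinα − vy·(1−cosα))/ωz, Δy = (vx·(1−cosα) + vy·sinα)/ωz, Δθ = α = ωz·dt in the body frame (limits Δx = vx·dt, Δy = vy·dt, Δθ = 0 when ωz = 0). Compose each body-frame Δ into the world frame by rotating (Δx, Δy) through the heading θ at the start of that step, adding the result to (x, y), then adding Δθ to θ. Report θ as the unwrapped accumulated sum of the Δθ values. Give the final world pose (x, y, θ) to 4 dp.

step 1: ξ=(vx,vy,ωz)=(-0.1250, -0.2000, 0.7500), dt=1.5 → body Δ=(0.0013, -0.3354, 1.1250) → world pose (0.0013, -0.3354, 1.1250)
step 2: ξ=(vx,vy,ωz)=(-0.0375, 0.0875, 2.2917), dt=1.0 → body Δ=(-0.0757, 0.0015, 2.2917) → world pose (-0.0327, -0.4030, 3.4167)
step 3: ξ=(vx,vy,ωz)=(0.0250, -0.1250, 0.0833), dt=1.0 → body Δ=(0.0302, -0.1238, 0.0833) → world pose (-0.0954, -0.2921, 3.5000)
step 4: ξ=(vx,vy,ωz)=(0.0375, 0.2125, -0.9583), dt=0.5 → body Δ=(0.0430, 0.0978, -0.4792) → world pose (-0.1013, -0.3988, 3.0208)

(-0.1013, -0.3988, 3.0208)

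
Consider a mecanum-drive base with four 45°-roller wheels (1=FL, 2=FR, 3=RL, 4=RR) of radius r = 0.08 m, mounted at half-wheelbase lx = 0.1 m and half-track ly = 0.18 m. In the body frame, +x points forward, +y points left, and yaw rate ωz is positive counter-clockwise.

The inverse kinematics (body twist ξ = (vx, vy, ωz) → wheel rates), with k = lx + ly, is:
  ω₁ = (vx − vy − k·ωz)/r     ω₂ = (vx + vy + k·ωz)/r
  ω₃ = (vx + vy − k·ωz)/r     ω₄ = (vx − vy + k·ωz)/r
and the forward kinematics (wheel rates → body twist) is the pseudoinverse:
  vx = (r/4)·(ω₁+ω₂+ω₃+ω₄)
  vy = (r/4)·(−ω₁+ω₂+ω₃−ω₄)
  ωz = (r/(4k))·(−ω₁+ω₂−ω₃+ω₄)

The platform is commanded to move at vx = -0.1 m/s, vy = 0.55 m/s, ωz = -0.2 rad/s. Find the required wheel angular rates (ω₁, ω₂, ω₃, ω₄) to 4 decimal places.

(-7.4250, 4.9250, 6.3250, -8.8250)

k = lx + ly = 0.1 + 0.18 = 0.2800;  k·ωz = 0.2800·-0.2 = -0.0560
ω₁ (FL) = (vx − vy − k·ωz)/r = -0.5940/0.08 = -7.4250
ω₂ (FR) = (vx + vy + k·ωz)/r = 0.3940/0.08 = 4.9250
ω₃ (RL) = (vx + vy − k·ωz)/r = 0.5060/0.08 = 6.3250
ω₄ (RR) = (vx − vy + k·ωz)/r = -0.7060/0.08 = -8.8250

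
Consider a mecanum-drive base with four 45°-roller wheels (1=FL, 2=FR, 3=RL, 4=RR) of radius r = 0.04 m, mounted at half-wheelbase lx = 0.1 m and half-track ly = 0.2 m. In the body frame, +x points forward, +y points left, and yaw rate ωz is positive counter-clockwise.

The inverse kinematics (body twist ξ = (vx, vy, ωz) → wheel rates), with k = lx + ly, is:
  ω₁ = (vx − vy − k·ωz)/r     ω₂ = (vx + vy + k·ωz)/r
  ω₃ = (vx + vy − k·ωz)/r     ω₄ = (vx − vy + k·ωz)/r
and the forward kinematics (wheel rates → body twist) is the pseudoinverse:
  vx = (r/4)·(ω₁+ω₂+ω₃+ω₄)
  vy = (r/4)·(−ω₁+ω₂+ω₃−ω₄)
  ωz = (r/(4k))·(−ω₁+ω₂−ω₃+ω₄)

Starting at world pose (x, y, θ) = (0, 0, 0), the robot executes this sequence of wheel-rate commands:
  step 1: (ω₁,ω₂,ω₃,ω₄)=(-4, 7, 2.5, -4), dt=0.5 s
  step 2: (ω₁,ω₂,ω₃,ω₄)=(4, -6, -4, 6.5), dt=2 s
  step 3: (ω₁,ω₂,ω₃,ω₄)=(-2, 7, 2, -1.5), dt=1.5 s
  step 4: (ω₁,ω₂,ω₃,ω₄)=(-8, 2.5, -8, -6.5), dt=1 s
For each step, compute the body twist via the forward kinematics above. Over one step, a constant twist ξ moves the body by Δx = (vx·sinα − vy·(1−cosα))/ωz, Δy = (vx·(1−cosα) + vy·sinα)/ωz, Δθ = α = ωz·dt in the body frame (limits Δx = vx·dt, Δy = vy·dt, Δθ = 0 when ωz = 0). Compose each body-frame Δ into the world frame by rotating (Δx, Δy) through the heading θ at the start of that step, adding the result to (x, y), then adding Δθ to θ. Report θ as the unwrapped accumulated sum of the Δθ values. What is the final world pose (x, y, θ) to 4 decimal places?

(-0.1291, -0.1532, 0.7833)

step 1: ξ=(vx,vy,ωz)=(0.0150, 0.1750, 0.1500), dt=0.5 → body Δ=(0.0042, 0.0877, 0.0750) → world pose (0.0042, 0.0877, 0.0750)
step 2: ξ=(vx,vy,ωz)=(0.0050, -0.2050, 0.0167), dt=2.0 → body Δ=(0.0168, -0.4098, 0.0333) → world pose (0.0517, -0.3196, 0.1083)
step 3: ξ=(vx,vy,ωz)=(0.0550, 0.1250, 0.1833), dt=1.5 → body Δ=(0.0558, 0.1964, 0.2750) → world pose (0.0860, -0.1183, 0.3833)
step 4: ξ=(vx,vy,ωz)=(-0.2000, 0.0900, 0.4000), dt=1.0 → body Δ=(-0.2125, 0.0481, 0.4000) → world pose (-0.1291, -0.1532, 0.7833)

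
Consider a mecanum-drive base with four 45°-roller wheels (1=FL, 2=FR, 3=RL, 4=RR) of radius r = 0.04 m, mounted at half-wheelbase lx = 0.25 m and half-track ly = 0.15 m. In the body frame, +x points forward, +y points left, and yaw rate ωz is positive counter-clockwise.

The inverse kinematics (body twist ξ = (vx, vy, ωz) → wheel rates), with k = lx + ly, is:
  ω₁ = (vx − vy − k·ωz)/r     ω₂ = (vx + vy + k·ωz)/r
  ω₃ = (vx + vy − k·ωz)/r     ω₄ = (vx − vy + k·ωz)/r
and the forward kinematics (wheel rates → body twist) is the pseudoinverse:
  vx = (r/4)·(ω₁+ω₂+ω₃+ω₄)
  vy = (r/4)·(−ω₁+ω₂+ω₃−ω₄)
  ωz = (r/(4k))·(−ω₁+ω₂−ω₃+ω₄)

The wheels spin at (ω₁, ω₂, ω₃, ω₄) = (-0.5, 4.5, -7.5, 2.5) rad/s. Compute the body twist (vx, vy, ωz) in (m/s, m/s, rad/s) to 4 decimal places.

(-0.0100, -0.0500, 0.3750)

k = lx + ly = 0.25 + 0.15 = 0.4000
ω₁+ω₂+ω₃+ω₄ = -1.0000  →  vx = (0.04/4)·-1.0000 = -0.0100
−ω₁+ω₂+ω₃−ω₄ = -5.0000  →  vy = (0.04/4)·-5.0000 = -0.0500
−ω₁+ω₂−ω₃+ω₄ = 15.0000  →  ωz = (0.04/1.6000)·15.0000 = 0.3750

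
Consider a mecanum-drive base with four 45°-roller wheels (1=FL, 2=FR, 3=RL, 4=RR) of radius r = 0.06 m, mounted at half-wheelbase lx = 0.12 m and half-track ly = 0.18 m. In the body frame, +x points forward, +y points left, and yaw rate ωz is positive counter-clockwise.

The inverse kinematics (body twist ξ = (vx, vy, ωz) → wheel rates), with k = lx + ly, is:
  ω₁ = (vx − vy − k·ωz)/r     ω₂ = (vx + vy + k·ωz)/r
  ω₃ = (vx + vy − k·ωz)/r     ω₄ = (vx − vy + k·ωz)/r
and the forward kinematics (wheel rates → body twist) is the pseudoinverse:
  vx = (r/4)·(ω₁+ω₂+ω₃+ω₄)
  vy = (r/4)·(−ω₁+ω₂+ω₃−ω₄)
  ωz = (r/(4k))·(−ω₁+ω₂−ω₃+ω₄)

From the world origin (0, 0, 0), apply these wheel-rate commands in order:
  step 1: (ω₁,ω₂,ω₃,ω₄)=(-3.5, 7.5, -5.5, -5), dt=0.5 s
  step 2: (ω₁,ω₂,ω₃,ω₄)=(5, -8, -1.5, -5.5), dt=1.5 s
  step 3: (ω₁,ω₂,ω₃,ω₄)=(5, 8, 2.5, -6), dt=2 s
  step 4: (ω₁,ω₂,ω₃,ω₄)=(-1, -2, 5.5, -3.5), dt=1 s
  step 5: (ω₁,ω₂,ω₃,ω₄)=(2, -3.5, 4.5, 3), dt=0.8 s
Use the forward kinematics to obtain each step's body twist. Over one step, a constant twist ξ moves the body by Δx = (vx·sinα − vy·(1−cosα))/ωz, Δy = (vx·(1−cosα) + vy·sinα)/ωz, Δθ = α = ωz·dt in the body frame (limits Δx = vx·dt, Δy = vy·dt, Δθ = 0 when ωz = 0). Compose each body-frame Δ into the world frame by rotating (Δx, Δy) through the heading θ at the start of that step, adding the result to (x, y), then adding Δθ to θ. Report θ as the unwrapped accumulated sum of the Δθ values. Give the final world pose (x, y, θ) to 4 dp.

(0.1275, -0.2424, -2.3175)

step 1: ξ=(vx,vy,ωz)=(-0.0975, 0.1575, 0.5750), dt=0.5 → body Δ=(-0.0593, 0.0707, 0.2875) → world pose (-0.0593, 0.0707, 0.2875)
step 2: ξ=(vx,vy,ωz)=(-0.1500, -0.1350, -0.8500), dt=1.5 → body Δ=(-0.2813, -0.0269, -1.2750) → world pose (-0.3215, -0.0349, -0.9875)
step 3: ξ=(vx,vy,ωz)=(0.1425, 0.1725, -0.2750), dt=2.0 → body Δ=(0.3634, 0.2514, -0.5500) → world pose (0.0885, -0.1996, -1.5375)
step 4: ξ=(vx,vy,ωz)=(-0.0150, 0.1200, -0.5000), dt=1.0 → body Δ=(0.0150, 0.1187, -0.5000) → world pose (0.2077, -0.2107, -2.0375)
step 5: ξ=(vx,vy,ωz)=(0.0900, -0.0600, -0.3500), dt=0.8 → body Δ=(0.0644, -0.0574, -0.2800) → world pose (0.1275, -0.2424, -2.3175)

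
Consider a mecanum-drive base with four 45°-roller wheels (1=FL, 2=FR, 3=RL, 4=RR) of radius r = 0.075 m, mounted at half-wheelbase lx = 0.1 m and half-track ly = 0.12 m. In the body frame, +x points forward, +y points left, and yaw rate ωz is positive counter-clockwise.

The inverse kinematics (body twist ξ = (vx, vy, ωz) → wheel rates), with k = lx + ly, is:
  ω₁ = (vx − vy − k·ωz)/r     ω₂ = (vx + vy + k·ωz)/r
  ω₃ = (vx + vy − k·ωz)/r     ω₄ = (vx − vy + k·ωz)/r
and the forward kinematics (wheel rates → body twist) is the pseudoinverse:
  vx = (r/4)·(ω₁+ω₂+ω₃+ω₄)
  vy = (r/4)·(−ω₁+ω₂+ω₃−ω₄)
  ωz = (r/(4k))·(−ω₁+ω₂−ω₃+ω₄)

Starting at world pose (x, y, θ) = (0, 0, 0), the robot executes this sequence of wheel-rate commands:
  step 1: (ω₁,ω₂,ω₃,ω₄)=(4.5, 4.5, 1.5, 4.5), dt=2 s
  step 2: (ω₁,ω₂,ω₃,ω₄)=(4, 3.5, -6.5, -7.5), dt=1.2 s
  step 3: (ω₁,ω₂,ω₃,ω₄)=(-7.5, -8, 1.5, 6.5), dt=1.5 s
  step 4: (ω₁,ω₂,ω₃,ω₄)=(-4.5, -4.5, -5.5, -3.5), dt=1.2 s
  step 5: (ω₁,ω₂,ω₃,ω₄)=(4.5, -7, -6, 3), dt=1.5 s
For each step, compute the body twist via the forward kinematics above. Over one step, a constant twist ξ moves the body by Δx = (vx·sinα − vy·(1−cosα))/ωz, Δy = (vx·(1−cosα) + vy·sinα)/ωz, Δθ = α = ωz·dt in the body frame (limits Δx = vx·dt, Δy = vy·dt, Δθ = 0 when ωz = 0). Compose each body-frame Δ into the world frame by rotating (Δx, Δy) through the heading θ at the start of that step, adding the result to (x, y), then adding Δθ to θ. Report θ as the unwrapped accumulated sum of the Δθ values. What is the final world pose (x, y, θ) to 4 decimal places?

step 1: ξ=(vx,vy,ωz)=(0.2812, -0.0562, 0.2557), dt=2.0 → body Δ=(0.5664, 0.0331, 0.5114) → world pose (0.5664, 0.0331, 0.5114)
step 2: ξ=(vx,vy,ωz)=(-0.1219, 0.0094, -0.1278), dt=1.2 → body Δ=(-0.1448, 0.0224, -0.1534) → world pose (0.4292, -0.0183, 0.3580)
step 3: ξ=(vx,vy,ωz)=(-0.1406, -0.1031, 0.3835), dt=1.5 → body Δ=(-0.1562, -0.2053, 0.5753) → world pose (0.3548, -0.2653, 0.9332)
step 4: ξ=(vx,vy,ωz)=(-0.3375, -0.0375, 0.1705), dt=1.2 → body Δ=(-0.3976, -0.0860, 0.2045) → world pose (0.1872, -0.6360, 1.1378)
step 5: ξ=(vx,vy,ωz)=(-0.1031, -0.3844, -0.2131), dt=1.5 → body Δ=(-0.2434, -0.5423, -0.3196) → world pose (0.5773, -1.0845, 0.8182)

(0.5773, -1.0845, 0.8182)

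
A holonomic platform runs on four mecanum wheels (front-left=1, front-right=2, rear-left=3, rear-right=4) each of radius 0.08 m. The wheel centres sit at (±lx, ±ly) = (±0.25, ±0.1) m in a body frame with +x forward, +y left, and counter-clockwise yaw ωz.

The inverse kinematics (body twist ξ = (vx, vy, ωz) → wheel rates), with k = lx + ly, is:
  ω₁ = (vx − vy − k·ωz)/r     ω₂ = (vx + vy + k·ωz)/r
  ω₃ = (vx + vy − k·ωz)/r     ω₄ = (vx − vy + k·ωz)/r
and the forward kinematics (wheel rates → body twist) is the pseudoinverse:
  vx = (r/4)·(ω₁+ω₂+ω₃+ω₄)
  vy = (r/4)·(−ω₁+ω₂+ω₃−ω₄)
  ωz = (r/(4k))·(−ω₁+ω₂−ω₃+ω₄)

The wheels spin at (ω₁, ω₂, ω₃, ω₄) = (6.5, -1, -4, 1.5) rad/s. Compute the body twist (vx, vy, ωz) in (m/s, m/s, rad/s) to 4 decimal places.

k = lx + ly = 0.25 + 0.1 = 0.3500
ω₁+ω₂+ω₃+ω₄ = 3.0000  →  vx = (0.08/4)·3.0000 = 0.0600
−ω₁+ω₂+ω₃−ω₄ = -13.0000  →  vy = (0.08/4)·-13.0000 = -0.2600
−ω₁+ω₂−ω₃+ω₄ = -2.0000  →  ωz = (0.08/1.4000)·-2.0000 = -0.1143

(0.0600, -0.2600, -0.1143)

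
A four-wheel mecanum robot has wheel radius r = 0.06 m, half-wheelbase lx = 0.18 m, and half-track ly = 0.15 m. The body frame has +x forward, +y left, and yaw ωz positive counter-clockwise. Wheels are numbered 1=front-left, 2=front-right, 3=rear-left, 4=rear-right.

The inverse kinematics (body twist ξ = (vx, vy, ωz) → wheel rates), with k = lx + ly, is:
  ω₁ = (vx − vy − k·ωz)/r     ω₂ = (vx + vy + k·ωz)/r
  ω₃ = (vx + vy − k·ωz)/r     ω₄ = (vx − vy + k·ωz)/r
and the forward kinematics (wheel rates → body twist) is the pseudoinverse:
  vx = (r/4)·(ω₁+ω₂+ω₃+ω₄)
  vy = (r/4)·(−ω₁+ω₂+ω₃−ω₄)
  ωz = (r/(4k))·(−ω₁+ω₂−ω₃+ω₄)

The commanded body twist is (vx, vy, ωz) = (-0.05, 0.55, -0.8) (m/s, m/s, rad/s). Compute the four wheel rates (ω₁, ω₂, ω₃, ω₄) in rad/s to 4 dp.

k = lx + ly = 0.18 + 0.15 = 0.3300;  k·ωz = 0.3300·-0.8 = -0.2640
ω₁ (FL) = (vx − vy − k·ωz)/r = -0.3360/0.06 = -5.6000
ω₂ (FR) = (vx + vy + k·ωz)/r = 0.2360/0.06 = 3.9333
ω₃ (RL) = (vx + vy − k·ωz)/r = 0.7640/0.06 = 12.7333
ω₄ (RR) = (vx − vy + k·ωz)/r = -0.8640/0.06 = -14.4000

(-5.6000, 3.9333, 12.7333, -14.4000)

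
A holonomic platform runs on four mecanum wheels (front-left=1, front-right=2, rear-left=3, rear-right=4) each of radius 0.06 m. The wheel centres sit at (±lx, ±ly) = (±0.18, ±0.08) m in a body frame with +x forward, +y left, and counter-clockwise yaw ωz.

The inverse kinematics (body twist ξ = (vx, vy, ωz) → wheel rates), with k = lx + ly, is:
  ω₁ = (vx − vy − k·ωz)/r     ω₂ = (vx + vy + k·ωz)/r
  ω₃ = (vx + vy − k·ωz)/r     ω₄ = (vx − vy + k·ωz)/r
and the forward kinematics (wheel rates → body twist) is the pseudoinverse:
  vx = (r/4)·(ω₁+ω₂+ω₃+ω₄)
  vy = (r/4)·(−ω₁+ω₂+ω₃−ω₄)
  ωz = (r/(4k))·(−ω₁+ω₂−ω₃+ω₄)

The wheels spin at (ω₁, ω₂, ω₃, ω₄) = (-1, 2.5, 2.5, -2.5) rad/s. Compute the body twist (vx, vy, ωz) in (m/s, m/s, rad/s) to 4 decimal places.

k = lx + ly = 0.18 + 0.08 = 0.2600
ω₁+ω₂+ω₃+ω₄ = 1.5000  →  vx = (0.06/4)·1.5000 = 0.0225
−ω₁+ω₂+ω₃−ω₄ = 8.5000  →  vy = (0.06/4)·8.5000 = 0.1275
−ω₁+ω₂−ω₃+ω₄ = -1.5000  →  ωz = (0.06/1.0400)·-1.5000 = -0.0865

(0.0225, 0.1275, -0.0865)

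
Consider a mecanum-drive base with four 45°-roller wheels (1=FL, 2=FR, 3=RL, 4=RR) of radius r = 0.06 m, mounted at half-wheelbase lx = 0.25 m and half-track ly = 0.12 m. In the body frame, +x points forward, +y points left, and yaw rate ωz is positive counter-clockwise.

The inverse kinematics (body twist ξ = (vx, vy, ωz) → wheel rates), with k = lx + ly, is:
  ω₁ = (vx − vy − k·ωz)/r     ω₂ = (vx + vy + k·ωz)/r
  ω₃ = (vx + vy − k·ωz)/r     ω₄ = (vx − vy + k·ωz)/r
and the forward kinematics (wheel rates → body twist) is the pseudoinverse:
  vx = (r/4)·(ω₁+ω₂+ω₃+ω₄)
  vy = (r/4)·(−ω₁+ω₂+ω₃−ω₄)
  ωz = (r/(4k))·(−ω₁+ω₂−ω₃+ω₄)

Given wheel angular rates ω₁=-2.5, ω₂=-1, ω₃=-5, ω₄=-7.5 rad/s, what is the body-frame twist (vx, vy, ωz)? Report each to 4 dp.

k = lx + ly = 0.25 + 0.12 = 0.3700
ω₁+ω₂+ω₃+ω₄ = -16.0000  →  vx = (0.06/4)·-16.0000 = -0.2400
−ω₁+ω₂+ω₃−ω₄ = 4.0000  →  vy = (0.06/4)·4.0000 = 0.0600
−ω₁+ω₂−ω₃+ω₄ = -1.0000  →  ωz = (0.06/1.4800)·-1.0000 = -0.0405

(-0.2400, 0.0600, -0.0405)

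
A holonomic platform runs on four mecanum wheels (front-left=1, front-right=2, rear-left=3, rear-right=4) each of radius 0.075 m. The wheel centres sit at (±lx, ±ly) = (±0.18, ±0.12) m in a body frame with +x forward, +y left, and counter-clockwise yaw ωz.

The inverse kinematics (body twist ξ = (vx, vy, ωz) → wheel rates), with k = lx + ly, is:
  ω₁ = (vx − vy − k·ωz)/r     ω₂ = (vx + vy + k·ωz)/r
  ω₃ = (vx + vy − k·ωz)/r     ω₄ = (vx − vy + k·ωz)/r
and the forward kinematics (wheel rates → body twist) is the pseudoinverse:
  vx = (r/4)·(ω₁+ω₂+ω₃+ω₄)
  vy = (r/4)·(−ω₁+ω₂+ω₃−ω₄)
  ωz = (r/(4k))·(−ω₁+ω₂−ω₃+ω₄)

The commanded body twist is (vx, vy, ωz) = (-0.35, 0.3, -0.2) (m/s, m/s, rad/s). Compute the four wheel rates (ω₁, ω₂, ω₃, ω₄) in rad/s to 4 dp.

k = lx + ly = 0.18 + 0.12 = 0.3000;  k·ωz = 0.3000·-0.2 = -0.0600
ω₁ (FL) = (vx − vy − k·ωz)/r = -0.5900/0.075 = -7.8667
ω₂ (FR) = (vx + vy + k·ωz)/r = -0.1100/0.075 = -1.4667
ω₃ (RL) = (vx + vy − k·ωz)/r = 0.0100/0.075 = 0.1333
ω₄ (RR) = (vx − vy + k·ωz)/r = -0.7100/0.075 = -9.4667

(-7.8667, -1.4667, 0.1333, -9.4667)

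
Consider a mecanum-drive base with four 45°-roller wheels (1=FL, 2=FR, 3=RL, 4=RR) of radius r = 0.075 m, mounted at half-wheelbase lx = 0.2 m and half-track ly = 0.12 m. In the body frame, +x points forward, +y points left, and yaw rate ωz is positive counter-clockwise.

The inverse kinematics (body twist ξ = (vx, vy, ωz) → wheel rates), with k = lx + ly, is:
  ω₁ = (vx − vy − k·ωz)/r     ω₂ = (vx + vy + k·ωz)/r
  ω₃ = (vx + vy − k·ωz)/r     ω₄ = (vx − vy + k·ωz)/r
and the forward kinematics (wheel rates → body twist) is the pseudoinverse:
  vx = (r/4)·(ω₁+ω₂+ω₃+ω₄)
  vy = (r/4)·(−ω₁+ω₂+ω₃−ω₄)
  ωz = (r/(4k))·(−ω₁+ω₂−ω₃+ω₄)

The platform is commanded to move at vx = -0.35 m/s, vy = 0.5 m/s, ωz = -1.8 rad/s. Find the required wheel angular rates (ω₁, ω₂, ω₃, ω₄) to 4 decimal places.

(-3.6533, -5.6800, 9.6800, -19.0133)

k = lx + ly = 0.2 + 0.12 = 0.3200;  k·ωz = 0.3200·-1.8 = -0.5760
ω₁ (FL) = (vx − vy − k·ωz)/r = -0.2740/0.075 = -3.6533
ω₂ (FR) = (vx + vy + k·ωz)/r = -0.4260/0.075 = -5.6800
ω₃ (RL) = (vx + vy − k·ωz)/r = 0.7260/0.075 = 9.6800
ω₄ (RR) = (vx − vy + k·ωz)/r = -1.4260/0.075 = -19.0133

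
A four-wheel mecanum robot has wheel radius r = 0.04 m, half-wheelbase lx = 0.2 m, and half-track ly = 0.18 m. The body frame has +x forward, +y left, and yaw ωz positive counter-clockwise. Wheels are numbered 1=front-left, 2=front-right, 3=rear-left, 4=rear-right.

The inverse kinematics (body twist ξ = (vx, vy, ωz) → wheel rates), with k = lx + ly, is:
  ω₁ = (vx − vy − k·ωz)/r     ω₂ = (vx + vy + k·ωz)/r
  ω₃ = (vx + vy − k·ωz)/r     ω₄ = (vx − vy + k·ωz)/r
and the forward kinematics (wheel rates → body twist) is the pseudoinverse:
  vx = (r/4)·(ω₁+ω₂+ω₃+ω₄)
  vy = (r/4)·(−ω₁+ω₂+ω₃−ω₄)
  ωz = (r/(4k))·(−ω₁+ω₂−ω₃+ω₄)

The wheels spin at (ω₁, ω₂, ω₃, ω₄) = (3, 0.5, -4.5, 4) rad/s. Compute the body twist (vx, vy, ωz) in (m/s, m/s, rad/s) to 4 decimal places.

(0.0300, -0.1100, 0.1579)

k = lx + ly = 0.2 + 0.18 = 0.3800
ω₁+ω₂+ω₃+ω₄ = 3.0000  →  vx = (0.04/4)·3.0000 = 0.0300
−ω₁+ω₂+ω₃−ω₄ = -11.0000  →  vy = (0.04/4)·-11.0000 = -0.1100
−ω₁+ω₂−ω₃+ω₄ = 6.0000  →  ωz = (0.04/1.5200)·6.0000 = 0.1579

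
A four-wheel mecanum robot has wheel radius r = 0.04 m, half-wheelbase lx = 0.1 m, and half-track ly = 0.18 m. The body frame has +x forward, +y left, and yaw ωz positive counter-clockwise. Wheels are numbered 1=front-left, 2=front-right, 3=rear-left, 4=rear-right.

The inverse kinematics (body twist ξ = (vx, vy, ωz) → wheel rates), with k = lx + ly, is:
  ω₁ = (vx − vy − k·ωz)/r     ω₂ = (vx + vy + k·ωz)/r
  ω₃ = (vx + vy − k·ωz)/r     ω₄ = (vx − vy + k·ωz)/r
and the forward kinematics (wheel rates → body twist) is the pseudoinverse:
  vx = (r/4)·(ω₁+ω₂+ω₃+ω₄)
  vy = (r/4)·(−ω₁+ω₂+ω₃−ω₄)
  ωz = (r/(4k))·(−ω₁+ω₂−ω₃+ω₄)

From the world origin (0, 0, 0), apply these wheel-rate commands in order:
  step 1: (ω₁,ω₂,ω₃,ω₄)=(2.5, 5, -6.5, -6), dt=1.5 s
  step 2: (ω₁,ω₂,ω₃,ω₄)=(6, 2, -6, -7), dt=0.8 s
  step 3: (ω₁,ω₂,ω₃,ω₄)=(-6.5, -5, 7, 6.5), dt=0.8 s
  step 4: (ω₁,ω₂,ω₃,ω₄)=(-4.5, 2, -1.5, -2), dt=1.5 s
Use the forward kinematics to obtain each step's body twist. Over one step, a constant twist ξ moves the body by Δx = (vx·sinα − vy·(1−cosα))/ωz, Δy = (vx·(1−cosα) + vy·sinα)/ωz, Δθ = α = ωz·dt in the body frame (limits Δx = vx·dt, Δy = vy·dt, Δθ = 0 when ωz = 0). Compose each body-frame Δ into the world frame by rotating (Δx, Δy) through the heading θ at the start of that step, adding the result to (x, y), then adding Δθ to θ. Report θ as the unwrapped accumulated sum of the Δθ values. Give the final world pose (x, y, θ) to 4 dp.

step 1: ξ=(vx,vy,ωz)=(-0.0500, 0.0200, 0.1071), dt=1.5 → body Δ=(-0.0771, 0.0239, 0.1607) → world pose (-0.0771, 0.0239, 0.1607)
step 2: ξ=(vx,vy,ωz)=(-0.0500, -0.0300, -0.1786), dt=0.8 → body Δ=(-0.0416, -0.0211, -0.1429) → world pose (-0.1148, -0.0036, 0.0179)
step 3: ξ=(vx,vy,ωz)=(0.0200, 0.0200, 0.0357), dt=0.8 → body Δ=(0.0158, 0.0162, 0.0286) → world pose (-0.0993, 0.0129, 0.0464)
step 4: ξ=(vx,vy,ωz)=(-0.0600, 0.0700, 0.2143), dt=1.5 → body Δ=(-0.1052, 0.0889, 0.3214) → world pose (-0.2085, 0.0968, 0.3679)

(-0.2085, 0.0968, 0.3679)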